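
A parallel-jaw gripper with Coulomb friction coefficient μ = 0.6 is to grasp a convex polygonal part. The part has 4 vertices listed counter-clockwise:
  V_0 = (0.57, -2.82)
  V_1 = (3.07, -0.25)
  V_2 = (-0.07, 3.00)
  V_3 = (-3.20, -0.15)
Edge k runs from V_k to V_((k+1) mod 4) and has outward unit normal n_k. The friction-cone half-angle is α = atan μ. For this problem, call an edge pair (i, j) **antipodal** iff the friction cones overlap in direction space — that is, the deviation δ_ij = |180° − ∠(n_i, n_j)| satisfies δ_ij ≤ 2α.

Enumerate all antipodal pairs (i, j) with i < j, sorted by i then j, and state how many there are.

α = atan 0.6 = 30.96°;  2α = 61.93°
n_0 = (+0.7168, -0.6973)
n_1 = (+0.7192, +0.6948)
n_2 = (-0.7094, +0.7049)
n_3 = (-0.5780, -0.8161)
  (0,1): δ = 91.78°  ·
  (0,2): δ = 0.61°  ✓
  (0,3): δ = 98.90°  ·
  (1,2): δ = 88.83°  ·
  (1,3): δ = 10.68°  ✓
  (2,3): δ = 80.49°  ·
antipodal pairs: 2

count = 2; pairs: (0,2), (1,3)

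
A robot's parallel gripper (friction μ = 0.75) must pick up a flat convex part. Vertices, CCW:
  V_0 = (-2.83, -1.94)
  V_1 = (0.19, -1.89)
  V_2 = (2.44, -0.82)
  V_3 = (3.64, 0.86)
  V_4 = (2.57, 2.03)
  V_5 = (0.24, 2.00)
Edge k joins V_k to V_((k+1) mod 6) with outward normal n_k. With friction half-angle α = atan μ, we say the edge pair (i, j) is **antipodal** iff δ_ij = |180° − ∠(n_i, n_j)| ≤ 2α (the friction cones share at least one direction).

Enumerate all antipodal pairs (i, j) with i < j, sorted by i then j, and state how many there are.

α = atan 0.75 = 36.87°;  2α = 73.74°
n_0 = (+0.0166, -0.9999)
n_1 = (+0.4295, -0.9031)
n_2 = (+0.8137, -0.5812)
n_3 = (+0.7379, +0.6749)
n_4 = (-0.0129, +0.9999)
n_5 = (-0.7888, +0.6146)
  (0,1): δ = 155.51°  ·
  (0,2): δ = 126.49°  ·
  (0,3): δ = 48.50°  ✓
  (0,4): δ = 0.21°  ✓
  (0,5): δ = 51.13°  ✓
  (1,2): δ = 150.97°  ·
  (1,3): δ = 72.99°  ✓
  (1,4): δ = 24.70°  ✓
  (1,5): δ = 26.64°  ✓
  (2,3): δ = 102.02°  ·
  (2,4): δ = 53.72°  ✓
  (2,5): δ = 2.39°  ✓
  (3,4): δ = 131.71°  ·
  (3,5): δ = 80.37°  ·
  (4,5): δ = 128.66°  ·
antipodal pairs: 8

count = 8; pairs: (0,3), (0,4), (0,5), (1,3), (1,4), (1,5), (2,4), (2,5)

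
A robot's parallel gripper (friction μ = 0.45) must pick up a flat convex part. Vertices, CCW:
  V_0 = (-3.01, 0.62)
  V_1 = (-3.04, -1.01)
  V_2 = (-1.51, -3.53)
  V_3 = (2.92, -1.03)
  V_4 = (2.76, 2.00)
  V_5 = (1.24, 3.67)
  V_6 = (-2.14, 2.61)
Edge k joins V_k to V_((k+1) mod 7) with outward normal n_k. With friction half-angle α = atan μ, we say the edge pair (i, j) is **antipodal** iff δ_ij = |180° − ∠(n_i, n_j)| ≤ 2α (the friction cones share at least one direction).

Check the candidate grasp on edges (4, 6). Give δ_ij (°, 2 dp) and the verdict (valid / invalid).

δ = 65.92°, invalid

α = atan 0.45 = 24.23°;  2α = 48.46°
edge 4: e_4 = (-1.52, +1.67);  n_4 = (+0.7395, +0.6731)
edge 6: e_6 = (-0.87, -1.99);  n_6 = (-0.9163, +0.4006)
∠(n_4, n_6) = 114.08°
δ = |180° − 114.08°| = 65.92°
65.92° > 2α = 48.46°  →  invalid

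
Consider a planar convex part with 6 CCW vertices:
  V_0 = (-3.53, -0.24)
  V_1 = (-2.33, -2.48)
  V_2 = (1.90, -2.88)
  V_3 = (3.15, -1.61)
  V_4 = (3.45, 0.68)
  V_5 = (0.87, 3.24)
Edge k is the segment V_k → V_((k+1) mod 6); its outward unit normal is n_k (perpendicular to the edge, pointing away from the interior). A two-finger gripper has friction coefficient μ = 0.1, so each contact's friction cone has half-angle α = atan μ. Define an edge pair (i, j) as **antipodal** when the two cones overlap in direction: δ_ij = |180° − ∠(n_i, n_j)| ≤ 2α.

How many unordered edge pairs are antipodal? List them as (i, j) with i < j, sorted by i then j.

α = atan 0.1 = 5.71°;  2α = 11.42°
n_0 = (-0.8815, -0.4722)
n_1 = (-0.0941, -0.9956)
n_2 = (+0.7127, -0.7015)
n_3 = (+0.9915, -0.1299)
n_4 = (+0.7044, +0.7099)
n_5 = (-0.6203, +0.7843)
  (0,1): δ = 123.58°  ·
  (0,2): δ = 72.72°  ·
  (0,3): δ = 35.64°  ·
  (0,4): δ = 17.04°  ·
  (0,5): δ = 100.16°  ·
  (1,2): δ = 129.14°  ·
  (1,3): δ = 92.06°  ·
  (1,4): δ = 39.38°  ·
  (1,5): δ = 43.74°  ·
  (2,3): δ = 142.92°  ·
  (2,4): δ = 90.23°  ·
  (2,5): δ = 7.11°  ✓
  (3,4): δ = 127.31°  ·
  (3,5): δ = 44.20°  ·
  (4,5): δ = 96.88°  ·
antipodal pairs: 1

count = 1; pairs: (2,5)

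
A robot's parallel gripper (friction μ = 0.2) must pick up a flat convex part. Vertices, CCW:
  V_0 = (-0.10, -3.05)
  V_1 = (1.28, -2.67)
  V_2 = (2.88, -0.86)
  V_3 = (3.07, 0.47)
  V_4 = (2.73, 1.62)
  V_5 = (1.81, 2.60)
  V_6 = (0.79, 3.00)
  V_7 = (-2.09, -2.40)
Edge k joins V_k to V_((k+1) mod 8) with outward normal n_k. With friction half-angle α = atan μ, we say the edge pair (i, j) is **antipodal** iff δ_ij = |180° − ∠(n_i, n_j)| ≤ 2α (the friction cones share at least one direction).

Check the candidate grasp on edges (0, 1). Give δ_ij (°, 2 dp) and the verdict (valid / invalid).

α = atan 0.2 = 11.31°;  2α = 22.62°
edge 0: e_0 = (+1.38, +0.38);  n_0 = (+0.2655, -0.9641)
edge 1: e_1 = (+1.60, +1.81);  n_1 = (+0.7492, -0.6623)
∠(n_0, n_1) = 33.13°
δ = |180° − 33.13°| = 146.87°
146.87° > 2α = 22.62°  →  invalid

δ = 146.87°, invalid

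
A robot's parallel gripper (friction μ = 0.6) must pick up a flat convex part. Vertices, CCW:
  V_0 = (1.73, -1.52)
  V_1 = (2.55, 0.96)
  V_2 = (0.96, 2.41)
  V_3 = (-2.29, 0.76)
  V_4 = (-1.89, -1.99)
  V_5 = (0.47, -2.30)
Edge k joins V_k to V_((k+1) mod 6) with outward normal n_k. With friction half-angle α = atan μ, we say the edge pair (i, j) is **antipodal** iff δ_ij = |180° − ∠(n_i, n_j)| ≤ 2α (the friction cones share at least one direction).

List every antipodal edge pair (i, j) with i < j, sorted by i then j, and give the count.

count = 6; pairs: (0,2), (0,3), (1,3), (1,4), (2,4), (2,5)

α = atan 0.6 = 30.96°;  2α = 61.93°
n_0 = (+0.9494, -0.3139)
n_1 = (+0.6738, +0.7389)
n_2 = (-0.4527, +0.8917)
n_3 = (-0.9896, -0.1439)
n_4 = (-0.1302, -0.9915)
n_5 = (+0.5264, -0.8503)
  (0,1): δ = 114.07°  ·
  (0,2): δ = 44.79°  ✓
  (0,3): δ = 26.57°  ✓
  (0,4): δ = 100.81°  ·
  (0,5): δ = 140.06°  ·
  (1,2): δ = 110.72°  ·
  (1,3): δ = 39.36°  ✓
  (1,4): δ = 34.88°  ✓
  (1,5): δ = 74.12°  ·
  (2,3): δ = 108.64°  ·
  (2,4): δ = 34.40°  ✓
  (2,5): δ = 4.84°  ✓
  (3,4): δ = 105.76°  ·
  (3,5): δ = 66.52°  ·
  (4,5): δ = 140.76°  ·
antipodal pairs: 6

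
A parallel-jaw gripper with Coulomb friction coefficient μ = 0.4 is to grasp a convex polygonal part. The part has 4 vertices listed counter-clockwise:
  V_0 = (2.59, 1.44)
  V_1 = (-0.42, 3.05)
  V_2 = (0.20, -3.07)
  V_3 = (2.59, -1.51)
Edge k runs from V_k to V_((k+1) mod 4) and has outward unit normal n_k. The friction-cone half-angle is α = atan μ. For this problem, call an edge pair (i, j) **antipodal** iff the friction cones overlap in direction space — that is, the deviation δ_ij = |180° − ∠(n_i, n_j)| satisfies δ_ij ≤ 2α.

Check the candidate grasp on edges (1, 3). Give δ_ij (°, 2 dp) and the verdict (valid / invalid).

α = atan 0.4 = 21.80°;  2α = 43.60°
edge 1: e_1 = (+0.62, -6.12);  n_1 = (-0.9949, -0.1008)
edge 3: e_3 = (+0.00, +2.95);  n_3 = (+1.0000, -0.0000)
∠(n_1, n_3) = 174.22°
δ = |180° − 174.22°| = 5.78°
5.78° ≤ 2α = 43.60°  →  valid

δ = 5.78°, valid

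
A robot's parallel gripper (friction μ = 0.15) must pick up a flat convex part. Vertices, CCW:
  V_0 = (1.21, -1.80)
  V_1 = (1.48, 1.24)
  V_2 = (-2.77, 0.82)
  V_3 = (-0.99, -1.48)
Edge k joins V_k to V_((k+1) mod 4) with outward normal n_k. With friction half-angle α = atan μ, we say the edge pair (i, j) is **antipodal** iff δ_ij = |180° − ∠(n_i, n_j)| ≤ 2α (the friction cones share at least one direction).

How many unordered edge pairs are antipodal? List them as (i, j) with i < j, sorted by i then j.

count = 1; pairs: (1,3)

α = atan 0.15 = 8.53°;  2α = 17.06°
n_0 = (+0.9961, -0.0885)
n_1 = (-0.0983, +0.9952)
n_2 = (-0.7908, -0.6120)
n_3 = (-0.1439, -0.9896)
  (0,1): δ = 79.28°  ·
  (0,2): δ = 42.81°  ·
  (0,3): δ = 86.80°  ·
  (1,2): δ = 57.91°  ·
  (1,3): δ = 13.92°  ✓
  (2,3): δ = 136.01°  ·
antipodal pairs: 1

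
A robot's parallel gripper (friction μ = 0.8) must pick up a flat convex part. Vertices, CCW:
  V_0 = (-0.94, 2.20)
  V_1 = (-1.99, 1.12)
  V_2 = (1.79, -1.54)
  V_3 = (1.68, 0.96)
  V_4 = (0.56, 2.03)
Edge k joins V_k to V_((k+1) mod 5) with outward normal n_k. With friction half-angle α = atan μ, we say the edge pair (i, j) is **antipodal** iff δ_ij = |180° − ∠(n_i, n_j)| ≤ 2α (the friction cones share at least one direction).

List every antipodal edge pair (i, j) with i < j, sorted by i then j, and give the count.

count = 4; pairs: (0,2), (1,2), (1,3), (1,4)

α = atan 0.8 = 38.66°;  2α = 77.32°
n_0 = (-0.7170, +0.6971)
n_1 = (-0.5755, -0.8178)
n_2 = (+0.9990, +0.0440)
n_3 = (+0.6908, +0.7231)
n_4 = (+0.1126, +0.9936)
  (0,1): δ = 80.94°  ·
  (0,2): δ = 46.71°  ✓
  (0,3): δ = 90.50°  ·
  (0,4): δ = 127.73°  ·
  (1,2): δ = 52.35°  ✓
  (1,3): δ = 8.56°  ✓
  (1,4): δ = 28.67°  ✓
  (2,3): δ = 136.21°  ·
  (2,4): δ = 98.99°  ·
  (3,4): δ = 142.77°  ·
antipodal pairs: 4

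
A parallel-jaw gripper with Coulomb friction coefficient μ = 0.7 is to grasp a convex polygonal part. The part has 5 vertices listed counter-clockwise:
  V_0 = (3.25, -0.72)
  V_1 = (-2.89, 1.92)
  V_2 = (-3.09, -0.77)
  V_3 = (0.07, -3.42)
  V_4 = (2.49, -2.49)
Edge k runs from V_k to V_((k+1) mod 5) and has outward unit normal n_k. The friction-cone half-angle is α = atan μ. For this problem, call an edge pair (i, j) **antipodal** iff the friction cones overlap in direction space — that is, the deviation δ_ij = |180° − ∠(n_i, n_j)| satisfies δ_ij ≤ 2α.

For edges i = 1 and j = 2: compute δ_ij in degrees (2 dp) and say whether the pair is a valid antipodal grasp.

δ = 125.73°, invalid

α = atan 0.7 = 34.99°;  2α = 69.98°
edge 1: e_1 = (-0.20, -2.69);  n_1 = (-0.9972, +0.0741)
edge 2: e_2 = (+3.16, -2.65);  n_2 = (-0.6426, -0.7662)
∠(n_1, n_2) = 54.27°
δ = |180° − 54.27°| = 125.73°
125.73° > 2α = 69.98°  →  invalid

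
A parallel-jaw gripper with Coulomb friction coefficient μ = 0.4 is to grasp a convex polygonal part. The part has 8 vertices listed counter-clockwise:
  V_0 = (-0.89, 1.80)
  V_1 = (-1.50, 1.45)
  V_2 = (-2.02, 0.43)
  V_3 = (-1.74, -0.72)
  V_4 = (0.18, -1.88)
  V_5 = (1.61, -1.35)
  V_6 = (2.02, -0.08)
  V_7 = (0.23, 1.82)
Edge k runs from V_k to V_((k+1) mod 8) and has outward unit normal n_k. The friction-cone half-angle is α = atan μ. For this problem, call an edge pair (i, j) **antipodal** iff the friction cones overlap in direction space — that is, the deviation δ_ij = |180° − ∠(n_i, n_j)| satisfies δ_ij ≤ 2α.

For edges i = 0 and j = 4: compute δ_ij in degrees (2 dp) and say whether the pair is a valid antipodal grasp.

α = atan 0.4 = 21.80°;  2α = 43.60°
edge 0: e_0 = (-0.61, -0.35);  n_0 = (-0.4977, +0.8674)
edge 4: e_4 = (+1.43, +0.53);  n_4 = (+0.3475, -0.9377)
∠(n_0, n_4) = 170.49°
δ = |180° − 170.49°| = 9.51°
9.51° ≤ 2α = 43.60°  →  valid

δ = 9.51°, valid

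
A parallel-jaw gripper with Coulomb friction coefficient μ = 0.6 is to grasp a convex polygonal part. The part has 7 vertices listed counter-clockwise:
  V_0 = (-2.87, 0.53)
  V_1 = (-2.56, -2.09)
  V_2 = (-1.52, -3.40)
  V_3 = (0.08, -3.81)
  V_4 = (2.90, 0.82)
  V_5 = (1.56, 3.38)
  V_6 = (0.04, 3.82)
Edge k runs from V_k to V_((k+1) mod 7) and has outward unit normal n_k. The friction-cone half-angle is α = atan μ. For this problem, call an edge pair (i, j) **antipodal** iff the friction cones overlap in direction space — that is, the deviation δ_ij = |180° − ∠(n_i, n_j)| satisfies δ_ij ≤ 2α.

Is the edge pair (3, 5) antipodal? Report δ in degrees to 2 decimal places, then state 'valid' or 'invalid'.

α = atan 0.6 = 30.96°;  2α = 61.93°
edge 3: e_3 = (+2.82, +4.63);  n_3 = (+0.8541, -0.5202)
edge 5: e_5 = (-1.52, +0.44);  n_5 = (+0.2781, +0.9606)
∠(n_3, n_5) = 105.20°
δ = |180° − 105.20°| = 74.80°
74.80° > 2α = 61.93°  →  invalid

δ = 74.80°, invalid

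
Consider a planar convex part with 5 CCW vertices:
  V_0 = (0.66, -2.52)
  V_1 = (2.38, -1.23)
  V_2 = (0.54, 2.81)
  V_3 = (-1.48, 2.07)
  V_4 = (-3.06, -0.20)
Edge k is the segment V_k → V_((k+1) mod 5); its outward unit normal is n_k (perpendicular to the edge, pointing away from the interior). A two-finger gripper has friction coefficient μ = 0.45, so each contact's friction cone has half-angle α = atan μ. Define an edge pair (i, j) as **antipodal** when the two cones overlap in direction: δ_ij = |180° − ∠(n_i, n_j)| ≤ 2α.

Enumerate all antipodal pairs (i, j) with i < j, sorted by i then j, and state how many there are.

count = 3; pairs: (0,2), (0,3), (1,4)

α = atan 0.45 = 24.23°;  2α = 48.46°
n_0 = (+0.6000, -0.8000)
n_1 = (+0.9101, +0.4145)
n_2 = (-0.3440, +0.9390)
n_3 = (-0.8208, +0.5713)
n_4 = (-0.5292, -0.8485)
  (0,1): δ = 102.38°  ·
  (0,2): δ = 16.75°  ✓
  (0,3): δ = 18.29°  ✓
  (0,4): δ = 111.18°  ·
  (1,2): δ = 94.37°  ·
  (1,3): δ = 59.33°  ·
  (1,4): δ = 33.56°  ✓
  (2,3): δ = 144.96°  ·
  (2,4): δ = 52.07°  ·
  (3,4): δ = 87.11°  ·
antipodal pairs: 3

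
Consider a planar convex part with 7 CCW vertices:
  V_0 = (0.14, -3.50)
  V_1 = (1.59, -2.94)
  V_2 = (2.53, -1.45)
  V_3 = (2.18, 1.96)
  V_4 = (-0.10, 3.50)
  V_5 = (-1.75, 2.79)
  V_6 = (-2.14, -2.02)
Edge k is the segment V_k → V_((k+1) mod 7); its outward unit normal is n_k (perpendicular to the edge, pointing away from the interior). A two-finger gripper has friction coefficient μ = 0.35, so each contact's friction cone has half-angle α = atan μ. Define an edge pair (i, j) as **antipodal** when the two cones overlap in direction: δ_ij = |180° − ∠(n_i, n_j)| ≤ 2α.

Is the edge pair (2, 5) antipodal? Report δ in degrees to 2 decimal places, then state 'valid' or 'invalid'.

α = atan 0.35 = 19.29°;  2α = 38.58°
edge 2: e_2 = (-0.35, +3.41);  n_2 = (+0.9948, +0.1021)
edge 5: e_5 = (-0.39, -4.81);  n_5 = (-0.9967, +0.0808)
∠(n_2, n_5) = 169.50°
δ = |180° − 169.50°| = 10.50°
10.50° ≤ 2α = 38.58°  →  valid

δ = 10.50°, valid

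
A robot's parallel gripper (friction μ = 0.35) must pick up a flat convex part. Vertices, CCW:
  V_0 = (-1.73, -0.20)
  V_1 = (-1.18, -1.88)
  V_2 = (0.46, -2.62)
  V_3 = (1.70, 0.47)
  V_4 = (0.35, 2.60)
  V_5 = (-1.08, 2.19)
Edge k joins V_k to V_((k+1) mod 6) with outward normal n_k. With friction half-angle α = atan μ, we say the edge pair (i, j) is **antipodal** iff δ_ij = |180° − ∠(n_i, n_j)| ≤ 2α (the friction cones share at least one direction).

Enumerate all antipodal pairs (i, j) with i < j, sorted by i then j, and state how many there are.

count = 3; pairs: (0,3), (1,3), (2,5)

α = atan 0.35 = 19.29°;  2α = 38.58°
n_0 = (-0.9504, -0.3111)
n_1 = (-0.4113, -0.9115)
n_2 = (+0.9281, -0.3724)
n_3 = (+0.8446, +0.5353)
n_4 = (-0.2756, +0.9613)
n_5 = (-0.9649, +0.2624)
  (0,1): δ = 132.41°  ·
  (0,2): δ = 39.99°  ·
  (0,3): δ = 14.24°  ✓
  (0,4): δ = 87.87°  ·
  (0,5): δ = 146.66°  ·
  (1,2): δ = 87.58°  ·
  (1,3): δ = 33.35°  ✓
  (1,4): δ = 40.28°  ·
  (1,5): δ = 99.07°  ·
  (2,3): δ = 125.77°  ·
  (2,4): δ = 52.14°  ·
  (2,5): δ = 6.65°  ✓
  (3,4): δ = 106.37°  ·
  (3,5): δ = 47.58°  ·
  (4,5): δ = 121.21°  ·
antipodal pairs: 3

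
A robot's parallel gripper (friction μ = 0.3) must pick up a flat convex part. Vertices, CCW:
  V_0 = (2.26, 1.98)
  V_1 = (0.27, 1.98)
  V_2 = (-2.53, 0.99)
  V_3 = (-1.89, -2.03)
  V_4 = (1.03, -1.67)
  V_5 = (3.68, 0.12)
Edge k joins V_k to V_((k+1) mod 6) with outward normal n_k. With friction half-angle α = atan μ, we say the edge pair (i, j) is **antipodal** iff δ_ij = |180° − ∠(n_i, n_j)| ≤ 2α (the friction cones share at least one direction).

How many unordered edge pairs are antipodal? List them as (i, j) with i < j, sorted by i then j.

count = 4; pairs: (0,3), (1,3), (1,4), (2,5)

α = atan 0.3 = 16.70°;  2α = 33.40°
n_0 = (+0.0000, +1.0000)
n_1 = (-0.3333, +0.9428)
n_2 = (-0.9783, -0.2073)
n_3 = (+0.1224, -0.9925)
n_4 = (+0.5597, -0.8287)
n_5 = (+0.7948, +0.6068)
  (0,1): δ = 160.53°  ·
  (0,2): δ = 78.03°  ·
  (0,3): δ = 7.03°  ✓
  (0,4): δ = 34.04°  ·
  (0,5): δ = 127.36°  ·
  (1,2): δ = 97.51°  ·
  (1,3): δ = 12.44°  ✓
  (1,4): δ = 14.57°  ✓
  (1,5): δ = 107.89°  ·
  (2,3): δ = 94.94°  ·
  (2,4): δ = 67.93°  ·
  (2,5): δ = 25.39°  ✓
  (3,4): δ = 152.99°  ·
  (3,5): δ = 59.67°  ·
  (4,5): δ = 86.68°  ·
antipodal pairs: 4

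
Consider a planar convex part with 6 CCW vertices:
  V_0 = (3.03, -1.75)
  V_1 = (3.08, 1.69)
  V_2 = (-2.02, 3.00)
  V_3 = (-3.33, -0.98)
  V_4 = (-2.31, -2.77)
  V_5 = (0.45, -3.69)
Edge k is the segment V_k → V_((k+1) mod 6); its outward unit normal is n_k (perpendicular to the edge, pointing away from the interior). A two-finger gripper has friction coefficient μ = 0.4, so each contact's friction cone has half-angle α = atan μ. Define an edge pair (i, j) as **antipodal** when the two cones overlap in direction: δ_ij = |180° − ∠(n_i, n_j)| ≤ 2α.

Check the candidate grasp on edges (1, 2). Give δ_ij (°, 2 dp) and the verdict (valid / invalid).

α = atan 0.4 = 21.80°;  2α = 43.60°
edge 1: e_1 = (-5.10, +1.31);  n_1 = (+0.2488, +0.9686)
edge 2: e_2 = (-1.31, -3.98);  n_2 = (-0.9499, +0.3126)
∠(n_1, n_2) = 86.19°
δ = |180° − 86.19°| = 93.81°
93.81° > 2α = 43.60°  →  invalid

δ = 93.81°, invalid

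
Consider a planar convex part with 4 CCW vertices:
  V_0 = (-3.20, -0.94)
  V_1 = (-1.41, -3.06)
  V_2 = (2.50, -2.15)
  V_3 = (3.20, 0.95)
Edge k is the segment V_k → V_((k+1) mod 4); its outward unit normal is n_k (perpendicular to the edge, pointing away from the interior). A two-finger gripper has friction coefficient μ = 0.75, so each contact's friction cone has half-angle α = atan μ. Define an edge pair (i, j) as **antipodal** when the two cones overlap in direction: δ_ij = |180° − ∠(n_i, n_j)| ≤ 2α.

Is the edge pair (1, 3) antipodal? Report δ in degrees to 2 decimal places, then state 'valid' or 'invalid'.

δ = 3.35°, valid

α = atan 0.75 = 36.87°;  2α = 73.74°
edge 1: e_1 = (+3.91, +0.91);  n_1 = (+0.2267, -0.9740)
edge 3: e_3 = (-6.40, -1.89);  n_3 = (-0.2832, +0.9591)
∠(n_1, n_3) = 176.65°
δ = |180° − 176.65°| = 3.35°
3.35° ≤ 2α = 73.74°  →  valid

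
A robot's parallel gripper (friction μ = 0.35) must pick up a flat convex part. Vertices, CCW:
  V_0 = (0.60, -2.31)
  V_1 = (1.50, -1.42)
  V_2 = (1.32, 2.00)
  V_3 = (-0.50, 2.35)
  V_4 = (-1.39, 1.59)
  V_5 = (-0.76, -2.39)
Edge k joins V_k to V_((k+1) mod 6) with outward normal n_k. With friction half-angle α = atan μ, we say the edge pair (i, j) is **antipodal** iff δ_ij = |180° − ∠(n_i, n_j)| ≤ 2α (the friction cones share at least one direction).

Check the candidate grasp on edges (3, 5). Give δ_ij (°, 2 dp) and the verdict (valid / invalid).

α = atan 0.35 = 19.29°;  2α = 38.58°
edge 3: e_3 = (-0.89, -0.76);  n_3 = (-0.6494, +0.7605)
edge 5: e_5 = (+1.36, +0.08);  n_5 = (+0.0587, -0.9983)
∠(n_3, n_5) = 142.87°
δ = |180° − 142.87°| = 37.13°
37.13° ≤ 2α = 38.58°  →  valid

δ = 37.13°, valid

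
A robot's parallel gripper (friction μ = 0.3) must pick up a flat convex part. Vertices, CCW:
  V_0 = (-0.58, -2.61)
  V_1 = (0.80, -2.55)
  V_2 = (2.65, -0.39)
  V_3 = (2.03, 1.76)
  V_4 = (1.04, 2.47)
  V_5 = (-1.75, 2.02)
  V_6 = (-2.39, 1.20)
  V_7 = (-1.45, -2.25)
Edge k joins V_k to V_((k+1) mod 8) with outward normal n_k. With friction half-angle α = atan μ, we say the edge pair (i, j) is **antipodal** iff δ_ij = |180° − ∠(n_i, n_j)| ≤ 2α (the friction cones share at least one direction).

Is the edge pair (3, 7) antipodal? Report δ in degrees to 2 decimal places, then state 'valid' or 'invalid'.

δ = 13.17°, valid

α = atan 0.3 = 16.70°;  2α = 33.40°
edge 3: e_3 = (-0.99, +0.71);  n_3 = (+0.5828, +0.8126)
edge 7: e_7 = (+0.87, -0.36);  n_7 = (-0.3824, -0.9240)
∠(n_3, n_7) = 166.83°
δ = |180° − 166.83°| = 13.17°
13.17° ≤ 2α = 33.40°  →  valid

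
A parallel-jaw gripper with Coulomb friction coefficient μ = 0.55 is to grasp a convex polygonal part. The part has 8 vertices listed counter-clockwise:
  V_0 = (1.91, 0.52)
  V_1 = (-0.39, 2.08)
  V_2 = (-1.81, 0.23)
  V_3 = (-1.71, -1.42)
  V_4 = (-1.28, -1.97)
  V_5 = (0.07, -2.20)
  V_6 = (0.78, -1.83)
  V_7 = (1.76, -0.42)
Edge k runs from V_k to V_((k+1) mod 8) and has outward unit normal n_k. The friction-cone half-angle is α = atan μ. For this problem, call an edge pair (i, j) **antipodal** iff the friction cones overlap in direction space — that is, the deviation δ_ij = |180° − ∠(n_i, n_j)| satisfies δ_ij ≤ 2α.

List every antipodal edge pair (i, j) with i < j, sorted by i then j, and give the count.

α = atan 0.55 = 28.81°;  2α = 57.62°
n_0 = (+0.5613, +0.8276)
n_1 = (-0.7933, +0.6089)
n_2 = (-0.9982, -0.0605)
n_3 = (-0.7878, -0.6159)
n_4 = (-0.1680, -0.9858)
n_5 = (+0.4621, -0.8868)
n_6 = (+0.8211, -0.5707)
n_7 = (+0.9875, -0.1576)
  (0,1): δ = 93.36°  ·
  (0,2): δ = 52.38°  ✓
  (0,3): δ = 17.83°  ✓
  (0,4): δ = 24.48°  ✓
  (0,5): δ = 61.67°  ·
  (0,6): δ = 89.35°  ·
  (0,7): δ = 115.08°  ·
  (1,2): δ = 139.02°  ·
  (1,3): δ = 104.47°  ·
  (1,4): δ = 62.16°  ·
  (1,5): δ = 24.97°  ✓
  (1,6): δ = 2.71°  ✓
  (1,7): δ = 28.44°  ✓
  (2,3): δ = 145.45°  ·
  (2,4): δ = 103.14°  ·
  (2,5): δ = 65.94°  ·
  (2,6): δ = 38.27°  ✓
  (2,7): δ = 12.53°  ✓
  (3,4): δ = 137.69°  ·
  (3,5): δ = 100.49°  ·
  (3,6): δ = 72.82°  ·
  (3,7): δ = 47.09°  ✓
  (4,5): δ = 142.81°  ·
  (4,6): δ = 115.13°  ·
  (4,7): δ = 89.40°  ·
  (5,6): δ = 152.33°  ·
  (5,7): δ = 126.59°  ·
  (6,7): δ = 154.27°  ·
antipodal pairs: 9

count = 9; pairs: (0,2), (0,3), (0,4), (1,5), (1,6), (1,7), (2,6), (2,7), (3,7)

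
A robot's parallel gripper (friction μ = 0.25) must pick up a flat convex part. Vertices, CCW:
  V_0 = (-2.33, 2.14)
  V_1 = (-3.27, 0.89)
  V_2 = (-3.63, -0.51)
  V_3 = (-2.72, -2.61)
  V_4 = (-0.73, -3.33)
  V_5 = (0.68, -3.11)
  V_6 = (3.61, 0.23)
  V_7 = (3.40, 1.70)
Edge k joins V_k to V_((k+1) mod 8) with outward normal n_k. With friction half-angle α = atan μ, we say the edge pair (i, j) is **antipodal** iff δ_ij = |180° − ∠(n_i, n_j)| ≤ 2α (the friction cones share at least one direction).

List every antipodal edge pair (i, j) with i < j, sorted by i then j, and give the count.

count = 6; pairs: (0,5), (1,5), (1,6), (2,6), (3,7), (4,7)

α = atan 0.25 = 14.04°;  2α = 28.07°
n_0 = (-0.7992, +0.6010)
n_1 = (-0.9685, +0.2490)
n_2 = (-0.9176, -0.3976)
n_3 = (-0.3402, -0.9403)
n_4 = (+0.1542, -0.9880)
n_5 = (+0.7517, -0.6595)
n_6 = (+0.9899, +0.1414)
n_7 = (+0.0766, +0.9971)
  (0,1): δ = 157.48°  ·
  (0,2): δ = 119.63°  ·
  (0,3): δ = 72.95°  ·
  (0,4): δ = 44.19°  ·
  (0,5): δ = 4.32°  ✓
  (0,6): δ = 45.07°  ·
  (0,7): δ = 122.55°  ·
  (1,2): δ = 142.15°  ·
  (1,3): δ = 95.47°  ·
  (1,4): δ = 66.71°  ·
  (1,5): δ = 26.84°  ✓
  (1,6): δ = 22.55°  ✓
  (1,7): δ = 100.03°  ·
  (2,3): δ = 133.32°  ·
  (2,4): δ = 104.56°  ·
  (2,5): δ = 64.69°  ·
  (2,6): δ = 15.30°  ✓
  (2,7): δ = 62.18°  ·
  (3,4): δ = 151.24°  ·
  (3,5): δ = 111.37°  ·
  (3,6): δ = 61.98°  ·
  (3,7): δ = 15.50°  ✓
  (4,5): δ = 140.13°  ·
  (4,6): δ = 90.74°  ·
  (4,7): δ = 13.26°  ✓
  (5,6): δ = 130.61°  ·
  (5,7): δ = 53.13°  ·
  (6,7): δ = 102.52°  ·
antipodal pairs: 6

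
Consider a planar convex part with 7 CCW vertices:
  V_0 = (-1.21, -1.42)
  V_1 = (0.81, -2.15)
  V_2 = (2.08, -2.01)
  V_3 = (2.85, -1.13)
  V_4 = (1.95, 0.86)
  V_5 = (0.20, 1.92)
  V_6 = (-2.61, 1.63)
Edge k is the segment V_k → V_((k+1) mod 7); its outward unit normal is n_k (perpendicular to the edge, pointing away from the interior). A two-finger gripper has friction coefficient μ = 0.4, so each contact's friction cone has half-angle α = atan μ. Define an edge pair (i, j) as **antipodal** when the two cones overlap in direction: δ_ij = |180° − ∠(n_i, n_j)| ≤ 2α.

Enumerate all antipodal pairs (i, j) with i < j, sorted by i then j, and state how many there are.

α = atan 0.4 = 21.80°;  2α = 43.60°
n_0 = (-0.3399, -0.9405)
n_1 = (+0.1096, -0.9940)
n_2 = (+0.7526, -0.6585)
n_3 = (+0.9111, +0.4121)
n_4 = (+0.5181, +0.8553)
n_5 = (-0.1027, +0.9947)
n_6 = (-0.9088, -0.4172)
  (0,1): δ = 153.84°  ·
  (0,2): δ = 111.32°  ·
  (0,3): δ = 45.80°  ·
  (0,4): δ = 11.33°  ✓
  (0,5): δ = 25.76°  ✓
  (0,6): δ = 134.53°  ·
  (1,2): δ = 137.48°  ·
  (1,3): δ = 71.96°  ·
  (1,4): δ = 37.49°  ✓
  (1,5): δ = 0.40°  ✓
  (1,6): δ = 108.37°  ·
  (2,3): δ = 114.48°  ·
  (2,4): δ = 80.02°  ·
  (2,5): δ = 42.92°  ✓
  (2,6): δ = 65.84°  ·
  (3,4): δ = 145.54°  ·
  (3,5): δ = 108.44°  ·
  (3,6): δ = 0.32°  ✓
  (4,5): δ = 142.90°  ·
  (4,6): δ = 34.14°  ✓
  (5,6): δ = 71.24°  ·
antipodal pairs: 7

count = 7; pairs: (0,4), (0,5), (1,4), (1,5), (2,5), (3,6), (4,6)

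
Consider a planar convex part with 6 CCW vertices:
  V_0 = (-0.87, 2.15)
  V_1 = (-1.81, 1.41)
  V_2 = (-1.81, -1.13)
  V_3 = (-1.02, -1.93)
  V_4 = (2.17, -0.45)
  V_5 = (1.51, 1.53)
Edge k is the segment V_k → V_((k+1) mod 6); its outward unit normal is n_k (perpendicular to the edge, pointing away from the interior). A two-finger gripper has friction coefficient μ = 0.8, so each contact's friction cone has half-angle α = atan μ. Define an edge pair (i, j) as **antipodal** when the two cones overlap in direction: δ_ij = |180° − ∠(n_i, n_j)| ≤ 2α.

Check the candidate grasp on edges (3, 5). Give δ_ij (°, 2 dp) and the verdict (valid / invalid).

δ = 39.49°, valid

α = atan 0.8 = 38.66°;  2α = 77.32°
edge 3: e_3 = (+3.19, +1.48);  n_3 = (+0.4209, -0.9071)
edge 5: e_5 = (-2.38, +0.62);  n_5 = (+0.2521, +0.9677)
∠(n_3, n_5) = 140.51°
δ = |180° − 140.51°| = 39.49°
39.49° ≤ 2α = 77.32°  →  valid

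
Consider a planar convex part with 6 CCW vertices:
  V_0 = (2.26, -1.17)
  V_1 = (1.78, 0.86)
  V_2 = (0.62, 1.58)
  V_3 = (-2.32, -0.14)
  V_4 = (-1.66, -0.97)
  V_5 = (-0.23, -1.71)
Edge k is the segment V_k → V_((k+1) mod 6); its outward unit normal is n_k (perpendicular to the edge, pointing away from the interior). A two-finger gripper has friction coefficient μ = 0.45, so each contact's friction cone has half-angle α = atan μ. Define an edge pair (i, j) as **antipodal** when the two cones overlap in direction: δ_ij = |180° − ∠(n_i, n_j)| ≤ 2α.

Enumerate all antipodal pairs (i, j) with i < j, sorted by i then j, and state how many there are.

α = atan 0.45 = 24.23°;  2α = 48.46°
n_0 = (+0.9732, +0.2301)
n_1 = (+0.5274, +0.8496)
n_2 = (-0.5050, +0.8631)
n_3 = (-0.7827, -0.6224)
n_4 = (-0.4596, -0.8881)
n_5 = (+0.2119, -0.9773)
  (0,1): δ = 135.13°  ·
  (0,2): δ = 72.97°  ·
  (0,3): δ = 25.19°  ✓
  (0,4): δ = 49.34°  ·
  (0,5): δ = 88.93°  ·
  (1,2): δ = 117.84°  ·
  (1,3): δ = 19.68°  ✓
  (1,4): δ = 4.47°  ✓
  (1,5): δ = 44.06°  ✓
  (2,3): δ = 81.84°  ·
  (2,4): δ = 57.69°  ·
  (2,5): δ = 18.09°  ✓
  (3,4): δ = 155.85°  ·
  (3,5): δ = 116.25°  ·
  (4,5): δ = 140.40°  ·
antipodal pairs: 5

count = 5; pairs: (0,3), (1,3), (1,4), (1,5), (2,5)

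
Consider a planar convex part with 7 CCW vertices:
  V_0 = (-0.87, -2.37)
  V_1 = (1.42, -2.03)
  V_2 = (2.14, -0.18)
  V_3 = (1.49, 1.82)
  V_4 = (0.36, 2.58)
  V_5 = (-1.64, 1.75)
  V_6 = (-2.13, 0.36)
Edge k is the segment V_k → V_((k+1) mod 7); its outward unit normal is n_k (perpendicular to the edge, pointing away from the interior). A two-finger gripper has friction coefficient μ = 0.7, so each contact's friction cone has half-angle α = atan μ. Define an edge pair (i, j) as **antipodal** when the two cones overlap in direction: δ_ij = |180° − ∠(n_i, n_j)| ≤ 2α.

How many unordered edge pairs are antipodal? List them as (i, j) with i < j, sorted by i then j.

count = 9; pairs: (0,3), (0,4), (0,5), (1,4), (1,5), (1,6), (2,5), (2,6), (3,6)

α = atan 0.7 = 34.99°;  2α = 69.98°
n_0 = (+0.1469, -0.9892)
n_1 = (+0.9319, -0.3627)
n_2 = (+0.9510, +0.3091)
n_3 = (+0.5581, +0.8298)
n_4 = (-0.3833, +0.9236)
n_5 = (-0.9431, +0.3325)
n_6 = (-0.9080, -0.4191)
  (0,1): δ = 119.71°  ·
  (0,2): δ = 80.44°  ·
  (0,3): δ = 42.37°  ✓
  (0,4): δ = 14.09°  ✓
  (0,5): δ = 62.14°  ✓
  (0,6): δ = 106.33°  ·
  (1,2): δ = 140.73°  ·
  (1,3): δ = 102.66°  ·
  (1,4): δ = 46.20°  ✓
  (1,5): δ = 1.85°  ✓
  (1,6): δ = 46.04°  ✓
  (2,3): δ = 141.93°  ·
  (2,4): δ = 85.47°  ·
  (2,5): δ = 37.42°  ✓
  (2,6): δ = 6.77°  ✓
  (3,4): δ = 123.54°  ·
  (3,5): δ = 75.50°  ·
  (3,6): δ = 31.30°  ✓
  (4,5): δ = 131.96°  ·
  (4,6): δ = 87.76°  ·
  (5,6): δ = 135.81°  ·
antipodal pairs: 9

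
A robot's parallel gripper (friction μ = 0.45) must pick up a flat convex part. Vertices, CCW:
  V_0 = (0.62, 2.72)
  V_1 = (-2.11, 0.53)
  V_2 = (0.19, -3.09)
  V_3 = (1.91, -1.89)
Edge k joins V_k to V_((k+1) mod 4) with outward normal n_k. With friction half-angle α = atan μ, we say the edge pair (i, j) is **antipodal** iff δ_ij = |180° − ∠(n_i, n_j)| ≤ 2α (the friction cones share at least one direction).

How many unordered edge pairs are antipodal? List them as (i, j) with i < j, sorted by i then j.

count = 2; pairs: (0,2), (1,3)

α = atan 0.45 = 24.23°;  2α = 48.46°
n_0 = (-0.6257, +0.7800)
n_1 = (-0.8440, -0.5363)
n_2 = (+0.5722, -0.8201)
n_3 = (+0.9630, +0.2695)
  (0,1): δ = 96.31°  ·
  (0,2): δ = 3.83°  ✓
  (0,3): δ = 66.90°  ·
  (1,2): δ = 87.53°  ·
  (1,3): δ = 16.80°  ✓
  (2,3): δ = 109.27°  ·
antipodal pairs: 2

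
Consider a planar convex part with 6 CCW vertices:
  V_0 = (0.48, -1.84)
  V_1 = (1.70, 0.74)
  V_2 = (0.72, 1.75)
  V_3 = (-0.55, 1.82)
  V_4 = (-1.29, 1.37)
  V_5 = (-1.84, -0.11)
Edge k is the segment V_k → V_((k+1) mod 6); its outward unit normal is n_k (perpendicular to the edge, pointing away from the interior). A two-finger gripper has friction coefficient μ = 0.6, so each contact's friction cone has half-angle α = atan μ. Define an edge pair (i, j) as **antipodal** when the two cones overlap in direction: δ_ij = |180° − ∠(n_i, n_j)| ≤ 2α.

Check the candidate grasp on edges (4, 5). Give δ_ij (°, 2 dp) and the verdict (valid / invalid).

α = atan 0.6 = 30.96°;  2α = 61.93°
edge 4: e_4 = (-0.55, -1.48);  n_4 = (-0.9374, +0.3483)
edge 5: e_5 = (+2.32, -1.73);  n_5 = (-0.5978, -0.8017)
∠(n_4, n_5) = 73.67°
δ = |180° − 73.67°| = 106.33°
106.33° > 2α = 61.93°  →  invalid

δ = 106.33°, invalid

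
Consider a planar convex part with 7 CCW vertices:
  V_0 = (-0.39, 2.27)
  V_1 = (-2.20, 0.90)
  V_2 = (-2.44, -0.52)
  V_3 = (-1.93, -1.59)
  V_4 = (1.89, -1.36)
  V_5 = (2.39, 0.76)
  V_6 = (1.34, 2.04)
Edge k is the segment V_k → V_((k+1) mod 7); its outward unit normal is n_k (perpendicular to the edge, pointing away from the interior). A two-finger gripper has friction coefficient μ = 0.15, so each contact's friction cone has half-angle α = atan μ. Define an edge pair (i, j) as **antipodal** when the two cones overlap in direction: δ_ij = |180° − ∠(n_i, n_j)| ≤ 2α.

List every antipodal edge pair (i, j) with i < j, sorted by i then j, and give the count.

α = atan 0.15 = 8.53°;  2α = 17.06°
n_0 = (-0.6035, +0.7973)
n_1 = (-0.9860, +0.1667)
n_2 = (-0.9027, -0.4303)
n_3 = (+0.0601, -0.9982)
n_4 = (+0.9733, -0.2296)
n_5 = (+0.7731, +0.6342)
n_6 = (+0.1318, +0.9913)
  (0,1): δ = 136.72°  ·
  (0,2): δ = 101.64°  ·
  (0,3): δ = 33.68°  ·
  (0,4): δ = 39.61°  ·
  (0,5): δ = 92.24°  ·
  (0,6): δ = 135.30°  ·
  (1,2): δ = 144.92°  ·
  (1,3): δ = 76.96°  ·
  (1,4): δ = 3.68°  ✓
  (1,5): δ = 48.96°  ·
  (1,6): δ = 92.02°  ·
  (2,3): δ = 112.04°  ·
  (2,4): δ = 38.75°  ·
  (2,5): δ = 13.88°  ✓
  (2,6): δ = 56.94°  ·
  (3,4): δ = 106.72°  ·
  (3,5): δ = 54.08°  ·
  (3,6): δ = 11.02°  ✓
  (4,5): δ = 127.37°  ·
  (4,6): δ = 84.30°  ·
  (5,6): δ = 136.94°  ·
antipodal pairs: 3

count = 3; pairs: (1,4), (2,5), (3,6)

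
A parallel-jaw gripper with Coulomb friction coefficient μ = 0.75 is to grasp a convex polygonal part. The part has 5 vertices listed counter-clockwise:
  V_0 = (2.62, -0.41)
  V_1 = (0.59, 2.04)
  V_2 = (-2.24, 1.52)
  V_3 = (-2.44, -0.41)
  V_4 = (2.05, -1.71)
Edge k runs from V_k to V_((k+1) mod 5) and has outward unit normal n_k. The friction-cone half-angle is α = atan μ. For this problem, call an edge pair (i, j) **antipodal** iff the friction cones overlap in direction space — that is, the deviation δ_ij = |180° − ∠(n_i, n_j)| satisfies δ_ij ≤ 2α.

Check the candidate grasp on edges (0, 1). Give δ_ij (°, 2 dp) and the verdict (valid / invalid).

δ = 119.23°, invalid

α = atan 0.75 = 36.87°;  2α = 73.74°
edge 0: e_0 = (-2.03, +2.45);  n_0 = (+0.7700, +0.6380)
edge 1: e_1 = (-2.83, -0.52);  n_1 = (-0.1807, +0.9835)
∠(n_0, n_1) = 60.77°
δ = |180° − 60.77°| = 119.23°
119.23° > 2α = 73.74°  →  invalid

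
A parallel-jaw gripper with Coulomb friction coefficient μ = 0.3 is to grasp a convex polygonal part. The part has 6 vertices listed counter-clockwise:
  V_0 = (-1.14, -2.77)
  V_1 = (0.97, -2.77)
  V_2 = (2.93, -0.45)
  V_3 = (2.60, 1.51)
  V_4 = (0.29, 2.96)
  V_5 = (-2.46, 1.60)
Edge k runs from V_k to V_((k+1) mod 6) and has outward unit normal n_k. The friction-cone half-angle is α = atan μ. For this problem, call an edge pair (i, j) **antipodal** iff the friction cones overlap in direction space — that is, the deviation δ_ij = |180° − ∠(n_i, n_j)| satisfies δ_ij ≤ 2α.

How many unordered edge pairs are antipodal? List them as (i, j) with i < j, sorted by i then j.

count = 4; pairs: (0,3), (0,4), (1,4), (2,5)

α = atan 0.3 = 16.70°;  2α = 33.40°
n_0 = (+0.0000, -1.0000)
n_1 = (+0.7639, -0.6454)
n_2 = (+0.9861, +0.1660)
n_3 = (+0.5316, +0.8470)
n_4 = (-0.4433, +0.8964)
n_5 = (-0.9573, -0.2892)
  (0,1): δ = 130.19°  ·
  (0,2): δ = 80.44°  ·
  (0,3): δ = 32.12°  ✓
  (0,4): δ = 26.31°  ✓
  (0,5): δ = 106.81°  ·
  (1,2): δ = 130.25°  ·
  (1,3): δ = 81.92°  ·
  (1,4): δ = 23.49°  ✓
  (1,5): δ = 57.00°  ·
  (2,3): δ = 131.67°  ·
  (2,4): δ = 73.24°  ·
  (2,5): δ = 7.25°  ✓
  (3,4): δ = 121.57°  ·
  (3,5): δ = 41.08°  ·
  (4,5): δ = 99.51°  ·
antipodal pairs: 4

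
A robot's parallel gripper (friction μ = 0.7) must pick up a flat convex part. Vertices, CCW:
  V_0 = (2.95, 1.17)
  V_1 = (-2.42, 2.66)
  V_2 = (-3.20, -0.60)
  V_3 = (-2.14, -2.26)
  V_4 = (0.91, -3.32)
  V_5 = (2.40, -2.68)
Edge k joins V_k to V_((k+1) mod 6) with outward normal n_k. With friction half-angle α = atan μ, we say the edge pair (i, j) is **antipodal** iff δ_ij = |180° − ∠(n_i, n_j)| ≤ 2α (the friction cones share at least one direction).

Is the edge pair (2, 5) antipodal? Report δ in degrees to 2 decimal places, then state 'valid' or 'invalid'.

α = atan 0.7 = 34.99°;  2α = 69.98°
edge 2: e_2 = (+1.06, -1.66);  n_2 = (-0.8428, -0.5382)
edge 5: e_5 = (+0.55, +3.85);  n_5 = (+0.9899, -0.1414)
∠(n_2, n_5) = 139.31°
δ = |180° − 139.31°| = 40.69°
40.69° ≤ 2α = 69.98°  →  valid

δ = 40.69°, valid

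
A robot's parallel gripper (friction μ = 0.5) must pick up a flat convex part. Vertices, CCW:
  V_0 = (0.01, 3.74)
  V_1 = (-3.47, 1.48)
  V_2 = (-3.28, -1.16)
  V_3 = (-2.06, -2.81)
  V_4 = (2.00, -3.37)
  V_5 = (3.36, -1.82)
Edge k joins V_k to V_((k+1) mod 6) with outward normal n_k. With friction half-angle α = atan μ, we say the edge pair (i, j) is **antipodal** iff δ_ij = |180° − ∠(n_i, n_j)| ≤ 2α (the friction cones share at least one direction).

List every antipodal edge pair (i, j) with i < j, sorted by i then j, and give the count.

count = 6; pairs: (0,3), (0,4), (1,4), (1,5), (2,5), (3,5)

α = atan 0.5 = 26.57°;  2α = 53.13°
n_0 = (-0.5446, +0.8387)
n_1 = (-0.9974, -0.0718)
n_2 = (-0.8041, -0.5945)
n_3 = (-0.1366, -0.9906)
n_4 = (+0.7517, -0.6595)
n_5 = (+0.8565, +0.5161)
  (0,1): δ = 118.88°  ·
  (0,2): δ = 86.52°  ·
  (0,3): δ = 40.85°  ✓
  (0,4): δ = 15.73°  ✓
  (0,5): δ = 88.07°  ·
  (1,2): δ = 147.64°  ·
  (1,3): δ = 101.97°  ·
  (1,4): δ = 45.38°  ✓
  (1,5): δ = 26.95°  ✓
  (2,3): δ = 134.33°  ·
  (2,4): δ = 77.74°  ·
  (2,5): δ = 5.41°  ✓
  (3,4): δ = 123.41°  ·
  (3,5): δ = 51.08°  ✓
  (4,5): δ = 107.67°  ·
antipodal pairs: 6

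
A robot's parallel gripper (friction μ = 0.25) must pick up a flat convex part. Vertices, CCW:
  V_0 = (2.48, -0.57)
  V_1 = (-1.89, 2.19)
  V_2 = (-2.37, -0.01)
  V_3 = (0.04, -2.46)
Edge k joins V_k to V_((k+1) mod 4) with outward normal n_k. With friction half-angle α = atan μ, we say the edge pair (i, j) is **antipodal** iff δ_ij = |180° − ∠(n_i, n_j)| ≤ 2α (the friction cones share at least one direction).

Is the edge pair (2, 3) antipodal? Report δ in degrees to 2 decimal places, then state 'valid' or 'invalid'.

δ = 96.77°, invalid

α = atan 0.25 = 14.04°;  2α = 28.07°
edge 2: e_2 = (+2.41, -2.45);  n_2 = (-0.7129, -0.7013)
edge 3: e_3 = (+2.44, +1.89);  n_3 = (+0.6124, -0.7906)
∠(n_2, n_3) = 83.23°
δ = |180° − 83.23°| = 96.77°
96.77° > 2α = 28.07°  →  invalid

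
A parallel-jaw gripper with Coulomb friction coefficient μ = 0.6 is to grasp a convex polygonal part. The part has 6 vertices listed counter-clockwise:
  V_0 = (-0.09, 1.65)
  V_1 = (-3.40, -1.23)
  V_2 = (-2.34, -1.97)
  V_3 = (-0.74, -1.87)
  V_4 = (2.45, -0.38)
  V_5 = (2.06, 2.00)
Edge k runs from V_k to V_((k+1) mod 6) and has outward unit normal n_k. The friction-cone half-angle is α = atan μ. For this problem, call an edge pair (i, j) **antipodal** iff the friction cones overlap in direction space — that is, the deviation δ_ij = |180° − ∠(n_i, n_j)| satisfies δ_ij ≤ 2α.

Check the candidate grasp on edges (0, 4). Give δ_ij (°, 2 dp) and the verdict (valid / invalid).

δ = 58.28°, valid

α = atan 0.6 = 30.96°;  2α = 61.93°
edge 0: e_0 = (-3.31, -2.88);  n_0 = (-0.6564, +0.7544)
edge 4: e_4 = (-0.39, +2.38);  n_4 = (+0.9868, +0.1617)
∠(n_0, n_4) = 121.72°
δ = |180° − 121.72°| = 58.28°
58.28° ≤ 2α = 61.93°  →  valid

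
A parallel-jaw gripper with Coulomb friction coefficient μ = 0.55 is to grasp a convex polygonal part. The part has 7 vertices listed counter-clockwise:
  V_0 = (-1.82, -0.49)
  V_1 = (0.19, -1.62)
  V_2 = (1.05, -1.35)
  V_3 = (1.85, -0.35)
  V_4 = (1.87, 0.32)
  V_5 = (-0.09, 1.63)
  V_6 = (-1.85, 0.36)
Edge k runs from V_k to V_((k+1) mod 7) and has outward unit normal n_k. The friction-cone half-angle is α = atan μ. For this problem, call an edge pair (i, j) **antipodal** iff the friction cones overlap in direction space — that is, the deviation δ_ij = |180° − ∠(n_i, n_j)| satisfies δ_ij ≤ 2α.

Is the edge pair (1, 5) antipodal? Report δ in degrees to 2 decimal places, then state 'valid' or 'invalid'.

α = atan 0.55 = 28.81°;  2α = 57.62°
edge 1: e_1 = (+0.86, +0.27);  n_1 = (+0.2995, -0.9541)
edge 5: e_5 = (-1.76, -1.27);  n_5 = (-0.5852, +0.8109)
∠(n_1, n_5) = 161.62°
δ = |180° − 161.62°| = 18.38°
18.38° ≤ 2α = 57.62°  →  valid

δ = 18.38°, valid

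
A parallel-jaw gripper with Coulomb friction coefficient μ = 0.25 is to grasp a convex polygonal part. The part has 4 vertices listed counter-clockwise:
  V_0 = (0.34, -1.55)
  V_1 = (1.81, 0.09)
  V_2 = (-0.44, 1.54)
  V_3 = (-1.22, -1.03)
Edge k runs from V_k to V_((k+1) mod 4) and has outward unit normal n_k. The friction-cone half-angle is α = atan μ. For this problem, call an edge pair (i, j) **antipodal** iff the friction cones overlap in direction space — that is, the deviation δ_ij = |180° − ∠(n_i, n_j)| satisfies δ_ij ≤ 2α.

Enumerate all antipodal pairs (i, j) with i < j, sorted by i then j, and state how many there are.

α = atan 0.25 = 14.04°;  2α = 28.07°
n_0 = (+0.7446, -0.6675)
n_1 = (+0.5417, +0.8406)
n_2 = (-0.9569, +0.2904)
n_3 = (-0.3162, -0.9487)
  (0,1): δ = 80.93°  ·
  (0,2): δ = 24.99°  ✓
  (0,3): δ = 113.44°  ·
  (1,2): δ = 74.08°  ·
  (1,3): δ = 14.36°  ✓
  (2,3): δ = 91.55°  ·
antipodal pairs: 2

count = 2; pairs: (0,2), (1,3)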